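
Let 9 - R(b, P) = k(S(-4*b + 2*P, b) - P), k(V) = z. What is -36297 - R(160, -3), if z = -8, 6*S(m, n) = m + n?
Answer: -36314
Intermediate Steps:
S(m, n) = m/6 + n/6 (S(m, n) = (m + n)/6 = m/6 + n/6)
k(V) = -8
R(b, P) = 17 (R(b, P) = 9 - 1*(-8) = 9 + 8 = 17)
-36297 - R(160, -3) = -36297 - 1*17 = -36297 - 17 = -36314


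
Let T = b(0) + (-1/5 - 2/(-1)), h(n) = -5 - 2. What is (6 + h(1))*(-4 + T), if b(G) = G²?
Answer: 11/5 ≈ 2.2000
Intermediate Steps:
h(n) = -7
T = 9/5 (T = 0² + (-1/5 - 2/(-1)) = 0 + (-1*⅕ - 2*(-1)) = 0 + (-⅕ + 2) = 0 + 9/5 = 9/5 ≈ 1.8000)
(6 + h(1))*(-4 + T) = (6 - 7)*(-4 + 9/5) = -1*(-11/5) = 11/5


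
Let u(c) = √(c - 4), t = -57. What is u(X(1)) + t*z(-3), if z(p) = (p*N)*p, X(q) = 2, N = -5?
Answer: 2565 + I*√2 ≈ 2565.0 + 1.4142*I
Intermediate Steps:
z(p) = -5*p² (z(p) = (p*(-5))*p = (-5*p)*p = -5*p²)
u(c) = √(-4 + c)
u(X(1)) + t*z(-3) = √(-4 + 2) - (-285)*(-3)² = √(-2) - (-285)*9 = I*√2 - 57*(-45) = I*√2 + 2565 = 2565 + I*√2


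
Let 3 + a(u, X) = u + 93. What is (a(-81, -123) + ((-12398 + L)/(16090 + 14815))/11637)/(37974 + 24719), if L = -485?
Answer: 3236760482/22547003619105 ≈ 0.00014356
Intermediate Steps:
a(u, X) = 90 + u (a(u, X) = -3 + (u + 93) = -3 + (93 + u) = 90 + u)
(a(-81, -123) + ((-12398 + L)/(16090 + 14815))/11637)/(37974 + 24719) = ((90 - 81) + ((-12398 - 485)/(16090 + 14815))/11637)/(37974 + 24719) = (9 - 12883/30905*(1/11637))/62693 = (9 - 12883*1/30905*(1/11637))*(1/62693) = (9 - 12883/30905*1/11637)*(1/62693) = (9 - 12883/359641485)*(1/62693) = (3236760482/359641485)*(1/62693) = 3236760482/22547003619105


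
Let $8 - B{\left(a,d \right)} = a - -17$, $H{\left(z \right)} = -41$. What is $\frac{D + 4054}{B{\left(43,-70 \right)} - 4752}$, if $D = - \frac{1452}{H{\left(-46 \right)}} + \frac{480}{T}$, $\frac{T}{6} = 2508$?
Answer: $- \frac{52563701}{61748214} \approx -0.85126$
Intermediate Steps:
$T = 15048$ ($T = 6 \cdot 2508 = 15048$)
$B{\left(a,d \right)} = -9 - a$ ($B{\left(a,d \right)} = 8 - \left(a - -17\right) = 8 - \left(a + 17\right) = 8 - \left(17 + a\right) = -9 - a$)
$D = \frac{911224}{25707}$ ($D = - \frac{1452}{-41} + \frac{480}{15048} = \left(-1452\right) \left(- \frac{1}{41}\right) + 480 \cdot \frac{1}{15048} = \frac{1452}{41} + \frac{20}{627} = \frac{911224}{25707} \approx 35.447$)
$\frac{D + 4054}{B{\left(43,-70 \right)} - 4752} = \frac{\frac{911224}{25707} + 4054}{\left(-9 - 43\right) - 4752} = \frac{105127402}{25707 \left(\left(-9 - 43\right) - 4752\right)} = \frac{105127402}{25707 \left(-52 - 4752\right)} = \frac{105127402}{25707 \left(-4804\right)} = \frac{105127402}{25707} \left(- \frac{1}{4804}\right) = - \frac{52563701}{61748214}$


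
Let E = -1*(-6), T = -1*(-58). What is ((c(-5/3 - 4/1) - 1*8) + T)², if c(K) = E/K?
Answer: 692224/289 ≈ 2395.2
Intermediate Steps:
T = 58
E = 6
c(K) = 6/K
((c(-5/3 - 4/1) - 1*8) + T)² = ((6/(-5/3 - 4/1) - 1*8) + 58)² = ((6/(-5*⅓ - 4*1) - 8) + 58)² = ((6/(-5/3 - 4) - 8) + 58)² = ((6/(-17/3) - 8) + 58)² = ((6*(-3/17) - 8) + 58)² = ((-18/17 - 8) + 58)² = (-154/17 + 58)² = (832/17)² = 692224/289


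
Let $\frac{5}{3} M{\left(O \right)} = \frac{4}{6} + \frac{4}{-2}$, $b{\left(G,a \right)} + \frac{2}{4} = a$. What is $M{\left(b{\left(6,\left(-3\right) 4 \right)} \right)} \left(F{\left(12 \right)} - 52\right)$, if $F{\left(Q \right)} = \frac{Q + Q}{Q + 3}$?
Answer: $\frac{1008}{25} \approx 40.32$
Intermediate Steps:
$b{\left(G,a \right)} = - \frac{1}{2} + a$
$M{\left(O \right)} = - \frac{4}{5}$ ($M{\left(O \right)} = \frac{3 \left(\frac{4}{6} + \frac{4}{-2}\right)}{5} = \frac{3 \left(4 \cdot \frac{1}{6} + 4 \left(- \frac{1}{2}\right)\right)}{5} = \frac{3 \left(\frac{2}{3} - 2\right)}{5} = \frac{3}{5} \left(- \frac{4}{3}\right) = - \frac{4}{5}$)
$F{\left(Q \right)} = \frac{2 Q}{3 + Q}$
$M{\left(b{\left(6,\left(-3\right) 4 \right)} \right)} \left(F{\left(12 \right)} - 52\right) = - \frac{4 \left(2 \cdot 12 \frac{1}{3 + 12} - 52\right)}{5} = - \frac{4 \left(2 \cdot 12 \cdot \frac{1}{15} - 52\right)}{5} = - \frac{4 \left(\frac{8}{5} - 52\right)}{5} = \left(- \frac{4}{5}\right) \left(- \frac{252}{5}\right) = \frac{1008}{25}$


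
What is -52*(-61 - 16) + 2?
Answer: 4006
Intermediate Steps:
-52*(-61 - 16) + 2 = -52*(-77) + 2 = 4004 + 2 = 4006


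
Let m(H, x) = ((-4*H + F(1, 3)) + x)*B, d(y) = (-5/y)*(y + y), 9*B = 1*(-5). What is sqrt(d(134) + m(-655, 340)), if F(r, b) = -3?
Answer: 5*I*sqrt(595)/3 ≈ 40.654*I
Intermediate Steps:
B = -5/9 (B = (1*(-5))/9 = (1/9)*(-5) = -5/9 ≈ -0.55556)
d(y) = -10 (d(y) = (-5/y)*(2*y) = -10)
m(H, x) = 5/3 - 5*x/9 + 20*H/9 (m(H, x) = ((-4*H - 3) + x)*(-5/9) = ((-3 - 4*H) + x)*(-5/9) = (-3 + x - 4*H)*(-5/9) = 5/3 - 5*x/9 + 20*H/9)
sqrt(d(134) + m(-655, 340)) = sqrt(-10 + (5/3 - 5/9*340 + (20/9)*(-655))) = sqrt(-10 + (5/3 - 1700/9 - 13100/9)) = sqrt(-10 - 14785/9) = sqrt(-14875/9) = 5*I*sqrt(595)/3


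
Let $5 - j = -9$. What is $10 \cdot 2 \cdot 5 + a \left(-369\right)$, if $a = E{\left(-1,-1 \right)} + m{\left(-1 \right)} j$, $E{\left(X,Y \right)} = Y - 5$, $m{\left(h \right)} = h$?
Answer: $7480$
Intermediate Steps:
$E{\left(X,Y \right)} = -5 + Y$
$j = 14$ ($j = 5 - -9 = 5 + 9 = 14$)
$a = -20$ ($a = \left(-5 - 1\right) - 14 = -6 - 14 = -20$)
$10 \cdot 2 \cdot 5 + a \left(-369\right) = 10 \cdot 2 \cdot 5 - -7380 = 20 \cdot 5 + 7380 = 100 + 7380 = 7480$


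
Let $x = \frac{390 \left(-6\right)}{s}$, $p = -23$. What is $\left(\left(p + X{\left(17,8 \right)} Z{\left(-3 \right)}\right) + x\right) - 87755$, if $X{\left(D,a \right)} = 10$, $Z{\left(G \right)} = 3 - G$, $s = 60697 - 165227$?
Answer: $- \frac{916916020}{10453} \approx -87718.0$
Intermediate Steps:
$s = -104530$ ($s = 60697 - 165227 = -104530$)
$x = \frac{234}{10453}$ ($x = \frac{390 \left(-6\right)}{-104530} = \left(-2340\right) \left(- \frac{1}{104530}\right) = \frac{234}{10453} \approx 0.022386$)
$\left(\left(p + X{\left(17,8 \right)} Z{\left(-3 \right)}\right) + x\right) - 87755 = \left(\left(-23 + 10 \left(3 - -3\right)\right) + \frac{234}{10453}\right) - 87755 = \left(\left(-23 + 10 \left(3 + 3\right)\right) + \frac{234}{10453}\right) - 87755 = \left(\left(-23 + 10 \cdot 6\right) + \frac{234}{10453}\right) - 87755 = \left(\left(-23 + 60\right) + \frac{234}{10453}\right) - 87755 = \left(37 + \frac{234}{10453}\right) - 87755 = \frac{386995}{10453} - 87755 = - \frac{916916020}{10453}$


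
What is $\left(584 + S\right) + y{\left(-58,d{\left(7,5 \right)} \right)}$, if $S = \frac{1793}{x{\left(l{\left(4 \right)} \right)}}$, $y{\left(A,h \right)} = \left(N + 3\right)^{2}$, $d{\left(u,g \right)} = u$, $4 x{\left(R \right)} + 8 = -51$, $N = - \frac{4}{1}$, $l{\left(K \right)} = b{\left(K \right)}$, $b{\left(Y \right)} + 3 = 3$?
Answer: $\frac{27343}{59} \approx 463.44$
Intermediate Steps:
$b{\left(Y \right)} = 0$ ($b{\left(Y \right)} = -3 + 3 = 0$)
$l{\left(K \right)} = 0$
$N = -4$ ($N = \left(-4\right) 1 = -4$)
$x{\left(R \right)} = - \frac{59}{4}$ ($x{\left(R \right)} = -2 + \frac{1}{4} \left(-51\right) = -2 - \frac{51}{4} = - \frac{59}{4}$)
$y{\left(A,h \right)} = 1$ ($y{\left(A,h \right)} = \left(-4 + 3\right)^{2} = \left(-1\right)^{2} = 1$)
$S = - \frac{7172}{59}$ ($S = \frac{1793}{- \frac{59}{4}} = 1793 \left(- \frac{4}{59}\right) = - \frac{7172}{59} \approx -121.56$)
$\left(584 + S\right) + y{\left(-58,d{\left(7,5 \right)} \right)} = \left(584 - \frac{7172}{59}\right) + 1 = \frac{27284}{59} + 1 = \frac{27343}{59}$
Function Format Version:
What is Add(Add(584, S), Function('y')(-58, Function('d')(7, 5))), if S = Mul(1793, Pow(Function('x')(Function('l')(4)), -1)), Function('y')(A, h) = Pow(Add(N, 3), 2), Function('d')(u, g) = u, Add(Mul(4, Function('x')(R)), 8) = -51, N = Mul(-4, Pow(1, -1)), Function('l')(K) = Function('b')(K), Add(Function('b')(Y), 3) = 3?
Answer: Rational(27343, 59) ≈ 463.44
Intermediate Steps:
Function('b')(Y) = 0 (Function('b')(Y) = Add(-3, 3) = 0)
Function('l')(K) = 0
N = -4 (N = Mul(-4, 1) = -4)
Function('x')(R) = Rational(-59, 4) (Function('x')(R) = Add(-2, Mul(Rational(1, 4), -51)) = Add(-2, Rational(-51, 4)) = Rational(-59, 4))
Function('y')(A, h) = 1 (Function('y')(A, h) = Pow(Add(-4, 3), 2) = Pow(-1, 2) = 1)
S = Rational(-7172, 59) (S = Mul(1793, Pow(Rational(-59, 4), -1)) = Mul(1793, Rational(-4, 59)) = Rational(-7172, 59) ≈ -121.56)
Add(Add(584, S), Function('y')(-58, Function('d')(7, 5))) = Add(Add(584, Rational(-7172, 59)), 1) = Add(Rational(27284, 59), 1) = Rational(27343, 59)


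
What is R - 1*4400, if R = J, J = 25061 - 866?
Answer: 19795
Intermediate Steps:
J = 24195
R = 24195
R - 1*4400 = 24195 - 1*4400 = 24195 - 4400 = 19795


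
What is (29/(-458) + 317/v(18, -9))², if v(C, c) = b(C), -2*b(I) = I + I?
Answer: 1326926329/4247721 ≈ 312.39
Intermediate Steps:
b(I) = -I (b(I) = -(I + I)/2 = -I)
v(C, c) = -C
(29/(-458) + 317/v(18, -9))² = (29/(-458) + 317/((-1*18)))² = (29*(-1/458) + 317/(-18))² = (-29/458 + 317*(-1/18))² = (-29/458 - 317/18)² = (-36427/2061)² = 1326926329/4247721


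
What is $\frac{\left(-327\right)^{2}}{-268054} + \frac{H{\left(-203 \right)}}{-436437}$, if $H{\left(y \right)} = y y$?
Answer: $- \frac{57714009259}{116988683598} \approx -0.49333$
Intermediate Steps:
$H{\left(y \right)} = y^{2}$
$\frac{\left(-327\right)^{2}}{-268054} + \frac{H{\left(-203 \right)}}{-436437} = \frac{\left(-327\right)^{2}}{-268054} + \frac{\left(-203\right)^{2}}{-436437} = 106929 \left(- \frac{1}{268054}\right) + 41209 \left(- \frac{1}{436437}\right) = - \frac{106929}{268054} - \frac{41209}{436437} = - \frac{57714009259}{116988683598}$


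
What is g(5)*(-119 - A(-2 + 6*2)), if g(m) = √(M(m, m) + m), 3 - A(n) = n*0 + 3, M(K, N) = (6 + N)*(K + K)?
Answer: -119*√115 ≈ -1276.1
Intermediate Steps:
M(K, N) = 2*K*(6 + N) (M(K, N) = (6 + N)*(2*K) = 2*K*(6 + N))
A(n) = 0 (A(n) = 3 - (n*0 + 3) = 3 - (0 + 3) = 3 - 1*3 = 3 - 3 = 0)
g(m) = √(m + 2*m*(6 + m)) (g(m) = √(2*m*(6 + m) + m) = √(m + 2*m*(6 + m)))
g(5)*(-119 - A(-2 + 6*2)) = √(5*(13 + 2*5))*(-119 - 1*0) = √(5*(13 + 10))*(-119 + 0) = √(5*23)*(-119) = √115*(-119) = -119*√115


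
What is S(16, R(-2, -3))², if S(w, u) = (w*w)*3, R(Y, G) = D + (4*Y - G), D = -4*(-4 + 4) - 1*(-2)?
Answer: 589824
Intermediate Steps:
D = 2 (D = -4*0 + 2 = 0 + 2 = 2)
R(Y, G) = 2 - G + 4*Y (R(Y, G) = 2 + (4*Y - G) = 2 + (-G + 4*Y) = 2 - G + 4*Y)
S(w, u) = 3*w² (S(w, u) = w²*3 = 3*w²)
S(16, R(-2, -3))² = (3*16²)² = (3*256)² = 768² = 589824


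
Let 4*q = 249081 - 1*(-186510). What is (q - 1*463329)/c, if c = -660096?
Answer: 157525/293376 ≈ 0.53694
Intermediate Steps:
q = 435591/4 (q = (249081 - 1*(-186510))/4 = (249081 + 186510)/4 = (1/4)*435591 = 435591/4 ≈ 1.0890e+5)
(q - 1*463329)/c = (435591/4 - 1*463329)/(-660096) = (435591/4 - 463329)*(-1/660096) = -1417725/4*(-1/660096) = 157525/293376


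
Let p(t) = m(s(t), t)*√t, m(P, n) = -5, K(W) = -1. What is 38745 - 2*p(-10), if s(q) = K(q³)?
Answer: 38745 + 10*I*√10 ≈ 38745.0 + 31.623*I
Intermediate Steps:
s(q) = -1
p(t) = -5*√t
38745 - 2*p(-10) = 38745 - 2*(-5*I*√10) = 38745 - (-10)*I*√10 = 38745 + 10*I*√10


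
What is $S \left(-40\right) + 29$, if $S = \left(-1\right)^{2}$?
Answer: $-11$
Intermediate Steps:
$S = 1$
$S \left(-40\right) + 29 = 1 \left(-40\right) + 29 = -40 + 29 = -11$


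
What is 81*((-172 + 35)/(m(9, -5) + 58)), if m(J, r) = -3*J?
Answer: -11097/31 ≈ -357.97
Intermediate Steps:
81*((-172 + 35)/(m(9, -5) + 58)) = 81*((-172 + 35)/(-3*9 + 58)) = 81*(-137/(-27 + 58)) = 81*(-137/31) = -11097/31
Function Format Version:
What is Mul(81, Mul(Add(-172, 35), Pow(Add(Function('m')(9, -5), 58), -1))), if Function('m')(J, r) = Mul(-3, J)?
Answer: Rational(-11097, 31) ≈ -357.97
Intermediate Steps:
Mul(81, Mul(Add(-172, 35), Pow(Add(Function('m')(9, -5), 58), -1))) = Mul(81, Mul(Add(-172, 35), Pow(Add(Mul(-3, 9), 58), -1))) = Mul(81, Mul(-137, Pow(Add(-27, 58), -1))) = Mul(81, Mul(-137, Pow(31, -1))) = Mul(81, Mul(-137, Rational(1, 31))) = Mul(81, Rational(-137, 31)) = Rational(-11097, 31)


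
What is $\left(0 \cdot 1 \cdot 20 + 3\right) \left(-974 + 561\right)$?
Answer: $-1239$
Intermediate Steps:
$\left(0 \cdot 1 \cdot 20 + 3\right) \left(-974 + 561\right) = \left(0 \cdot 20 + 3\right) \left(-413\right) = \left(0 + 3\right) \left(-413\right) = 3 \left(-413\right) = -1239$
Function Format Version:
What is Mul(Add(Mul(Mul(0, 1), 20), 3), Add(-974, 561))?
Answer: -1239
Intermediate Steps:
Mul(Add(Mul(Mul(0, 1), 20), 3), Add(-974, 561)) = Mul(Add(Mul(0, 20), 3), -413) = Mul(Add(0, 3), -413) = Mul(3, -413) = -1239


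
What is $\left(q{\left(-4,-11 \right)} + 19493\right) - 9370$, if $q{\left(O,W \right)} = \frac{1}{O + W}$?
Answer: $\frac{151844}{15} \approx 10123.0$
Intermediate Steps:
$\left(q{\left(-4,-11 \right)} + 19493\right) - 9370 = \left(\frac{1}{-4 - 11} + 19493\right) - 9370 = \left(\frac{1}{-15} + 19493\right) - 9370 = \left(- \frac{1}{15} + 19493\right) - 9370 = \frac{292394}{15} - 9370 = \frac{151844}{15}$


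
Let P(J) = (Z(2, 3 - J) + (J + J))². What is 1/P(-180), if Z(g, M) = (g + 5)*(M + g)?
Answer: 1/874225 ≈ 1.1439e-6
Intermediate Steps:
Z(g, M) = (5 + g)*(M + g)
P(J) = (35 - 5*J)² (P(J) = ((2² + 5*(3 - J) + 5*2 + (3 - J)*2) + (J + J))² = ((4 + (15 - 5*J) + 10 + (6 - 2*J)) + 2*J)² = ((35 - 7*J) + 2*J)² = (35 - 5*J)²)
1/P(-180) = 1/(25*(7 - 1*(-180))²) = 1/(25*(7 + 180)²) = 1/(25*187²) = 1/(25*34969) = 1/874225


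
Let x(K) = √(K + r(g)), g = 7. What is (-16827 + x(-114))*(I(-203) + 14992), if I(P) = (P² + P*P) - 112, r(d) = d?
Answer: -1637233446 + 97298*I*√107 ≈ -1.6372e+9 + 1.0065e+6*I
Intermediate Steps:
I(P) = -112 + 2*P² (I(P) = (P² + P²) - 112 = 2*P² - 112 = -112 + 2*P²)
x(K) = √(7 + K) (x(K) = √(K + 7) = √(7 + K))
(-16827 + x(-114))*(I(-203) + 14992) = (-16827 + √(7 - 114))*((-112 + 2*(-203)²) + 14992) = (-16827 + √(-107))*((-112 + 2*41209) + 14992) = (-16827 + I*√107)*((-112 + 82418) + 14992) = (-16827 + I*√107)*(82306 + 14992) = (-16827 + I*√107)*97298 = -1637233446 + 97298*I*√107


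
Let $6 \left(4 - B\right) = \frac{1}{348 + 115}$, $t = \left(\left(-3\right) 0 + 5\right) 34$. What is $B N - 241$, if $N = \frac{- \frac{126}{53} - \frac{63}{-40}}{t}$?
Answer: $- \frac{80435326337}{333730400} \approx -241.02$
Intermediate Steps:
$t = 170$ ($t = \left(0 + 5\right) 34 = 5 \cdot 34 = 170$)
$N = - \frac{1701}{360400}$ ($N = \frac{- \frac{126}{53} - \frac{63}{-40}}{170} = \left(\left(-126\right) \frac{1}{53} - - \frac{63}{40}\right) \frac{1}{170} = \left(- \frac{126}{53} + \frac{63}{40}\right) \frac{1}{170} = \left(- \frac{1701}{2120}\right) \frac{1}{170} = - \frac{1701}{360400} \approx -0.0047198$)
$B = \frac{11111}{2778}$ ($B = 4 - \frac{1}{6 \left(348 + 115\right)} = 4 - \frac{1}{6 \cdot 463} = 4 - \frac{1}{2778} = \frac{11111}{2778} \approx 3.9996$)
$B N - 241 = \frac{11111}{2778} \left(- \frac{1701}{360400}\right) - 241 = - \frac{6299937}{333730400} - 241 = - \frac{80435326337}{333730400}$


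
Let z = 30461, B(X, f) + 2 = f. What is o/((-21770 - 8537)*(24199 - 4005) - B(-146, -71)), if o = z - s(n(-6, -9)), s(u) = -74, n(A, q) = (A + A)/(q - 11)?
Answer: -6107/122403897 ≈ -4.9892e-5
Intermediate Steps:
n(A, q) = 2*A/(-11 + q) (n(A, q) = (2*A)/(-11 + q) = 2*A/(-11 + q))
B(X, f) = -2 + f
o = 30535 (o = 30461 - 1*(-74) = 30461 + 74 = 30535)
o/((-21770 - 8537)*(24199 - 4005) - B(-146, -71)) = 30535/((-21770 - 8537)*(24199 - 4005) - (-2 - 71)) = 30535/(-30307*20194 - 1*(-73)) = 30535/(-612019558 + 73) = 30535/(-612019485) = 30535*(-1/612019485) = -6107/122403897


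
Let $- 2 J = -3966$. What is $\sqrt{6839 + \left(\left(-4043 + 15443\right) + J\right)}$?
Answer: $\sqrt{20222} \approx 142.2$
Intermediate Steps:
$J = 1983$ ($J = \left(- \frac{1}{2}\right) \left(-3966\right) = 1983$)
$\sqrt{6839 + \left(\left(-4043 + 15443\right) + J\right)} = \sqrt{6839 + \left(\left(-4043 + 15443\right) + 1983\right)} = \sqrt{6839 + \left(11400 + 1983\right)} = \sqrt{6839 + 13383} = \sqrt{20222}$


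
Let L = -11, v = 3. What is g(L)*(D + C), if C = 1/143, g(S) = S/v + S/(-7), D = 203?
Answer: -116120/273 ≈ -425.35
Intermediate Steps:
g(S) = 4*S/21 (g(S) = S/3 + S/(-7) = S*(⅓) + S*(-⅐) = S/3 - S/7 = 4*S/21)
C = 1/143 ≈ 0.0069930
g(L)*(D + C) = ((4/21)*(-11))*(203 + 1/143) = -44/21*29030/143 = -116120/273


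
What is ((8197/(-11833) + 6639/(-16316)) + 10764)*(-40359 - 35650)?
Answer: -157943915559693877/193067228 ≈ -8.1808e+8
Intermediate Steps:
((8197/(-11833) + 6639/(-16316)) + 10764)*(-40359 - 35650) = ((8197*(-1/11833) + 6639*(-1/16316)) + 10764)*(-76009) = ((-8197/11833 - 6639/16316) + 10764)*(-76009) = (-212301539/193067228 + 10764)*(-76009) = (2077963340653/193067228)*(-76009) = -157943915559693877/193067228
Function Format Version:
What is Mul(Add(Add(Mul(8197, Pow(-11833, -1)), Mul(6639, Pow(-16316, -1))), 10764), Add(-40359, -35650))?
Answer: Rational(-157943915559693877, 193067228) ≈ -8.1808e+8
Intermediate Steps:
Mul(Add(Add(Mul(8197, Pow(-11833, -1)), Mul(6639, Pow(-16316, -1))), 10764), Add(-40359, -35650)) = Mul(Add(Add(Mul(8197, Rational(-1, 11833)), Mul(6639, Rational(-1, 16316))), 10764), -76009) = Mul(Add(Add(Rational(-8197, 11833), Rational(-6639, 16316)), 10764), -76009) = Mul(Add(Rational(-212301539, 193067228), 10764), -76009) = Mul(Rational(2077963340653, 193067228), -76009) = Rational(-157943915559693877, 193067228)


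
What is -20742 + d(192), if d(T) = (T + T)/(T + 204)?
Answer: -684454/33 ≈ -20741.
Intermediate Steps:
d(T) = 2*T/(204 + T) (d(T) = (2*T)/(204 + T) = 2*T/(204 + T))
-20742 + d(192) = -20742 + 2*192/(204 + 192) = -20742 + 2*192/396 = -20742 + 2*192*(1/396) = -20742 + 32/33 = -684454/33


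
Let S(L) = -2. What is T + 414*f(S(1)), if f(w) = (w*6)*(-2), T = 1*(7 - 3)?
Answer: 9940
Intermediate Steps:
T = 4 (T = 1*4 = 4)
f(w) = -12*w (f(w) = (6*w)*(-2) = -12*w)
T + 414*f(S(1)) = 4 + 414*(-12*(-2)) = 4 + 414*24 = 4 + 9936 = 9940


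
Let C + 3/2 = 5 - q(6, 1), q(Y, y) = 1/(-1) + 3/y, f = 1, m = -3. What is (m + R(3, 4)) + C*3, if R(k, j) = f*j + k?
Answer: 17/2 ≈ 8.5000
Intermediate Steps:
R(k, j) = j + k (R(k, j) = 1*j + k = j + k)
q(Y, y) = -1 + 3/y (q(Y, y) = 1*(-1) + 3/y = -1 + 3/y)
C = 3/2 (C = -3/2 + (5 - (3 - 1*1)/1) = -3/2 + (5 - (3 - 1)) = -3/2 + (5 - 2) = -3/2 + 3 = 3/2 ≈ 1.5000)
(m + R(3, 4)) + C*3 = (-3 + (4 + 3)) + (3/2)*3 = (-3 + 7) + 9/2 = 4 + 9/2 = 17/2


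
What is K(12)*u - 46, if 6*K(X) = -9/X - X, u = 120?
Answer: -301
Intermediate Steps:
K(X) = -3/(2*X) - X/6 (K(X) = (-9/X - X)/6 = (-X - 9/X)/6 = -3/(2*X) - X/6)
K(12)*u - 46 = ((⅙)*(-9 - 1*12²)/12)*120 - 46 = ((⅙)*(1/12)*(-9 - 1*144))*120 - 46 = ((⅙)*(1/12)*(-9 - 144))*120 - 46 = ((⅙)*(1/12)*(-153))*120 - 46 = -17/8*120 - 46 = -255 - 46 = -301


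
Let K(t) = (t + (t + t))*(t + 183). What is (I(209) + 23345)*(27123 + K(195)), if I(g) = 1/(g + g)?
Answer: 2422505155383/418 ≈ 5.7955e+9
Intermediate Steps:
I(g) = 1/(2*g)
K(t) = 3*t*(183 + t) (K(t) = (t + 2*t)*(183 + t) = (3*t)*(183 + t) = 3*t*(183 + t))
(I(209) + 23345)*(27123 + K(195)) = ((½)/209 + 23345)*(27123 + 3*195*(183 + 195)) = ((½)*(1/209) + 23345)*(27123 + 3*195*378) = (1/418 + 23345)*(27123 + 221130) = (9758211/418)*248253 = 2422505155383/418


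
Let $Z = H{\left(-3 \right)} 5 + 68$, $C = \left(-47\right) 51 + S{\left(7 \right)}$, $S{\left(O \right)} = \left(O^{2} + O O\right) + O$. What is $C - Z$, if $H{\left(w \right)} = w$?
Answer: $-2345$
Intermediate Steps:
$S{\left(O \right)} = O + 2 O^{2}$ ($S{\left(O \right)} = \left(O^{2} + O^{2}\right) + O = 2 O^{2} + O = O + 2 O^{2}$)
$C = -2292$ ($C = \left(-47\right) 51 + 7 \left(1 + 2 \cdot 7\right) = -2397 + 7 \left(1 + 14\right) = -2397 + 7 \cdot 15 = -2397 + 105 = -2292$)
$Z = 53$ ($Z = \left(-3\right) 5 + 68 = -15 + 68 = 53$)
$C - Z = -2292 - 53 = -2345$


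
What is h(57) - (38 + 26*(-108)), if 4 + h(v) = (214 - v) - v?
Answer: 2866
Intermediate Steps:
h(v) = 210 - 2*v (h(v) = -4 + ((214 - v) - v) = -4 + (214 - 2*v) = 210 - 2*v)
h(57) - (38 + 26*(-108)) = (210 - 2*57) - (38 + 26*(-108)) = (210 - 114) - (38 - 2808) = 96 - 1*(-2770) = 96 + 2770 = 2866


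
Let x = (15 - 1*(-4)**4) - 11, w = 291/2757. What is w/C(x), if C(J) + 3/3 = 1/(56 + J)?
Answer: -19012/181043 ≈ -0.10501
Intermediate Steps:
w = 97/919 (w = 291*(1/2757) = 97/919 ≈ 0.10555)
x = -252 (x = (15 - 1*256) - 11 = (15 - 256) - 11 = -241 - 11 = -252)
C(J) = -1 + 1/(56 + J)
w/C(x) = 97/(919*(((-55 - 1*(-252))/(56 - 252)))) = 97/(919*(((-55 + 252)/(-196)))) = 97/(919*((-1/196*197))) = 97/(919*(-197/196)) = (97/919)*(-196/197) = -19012/181043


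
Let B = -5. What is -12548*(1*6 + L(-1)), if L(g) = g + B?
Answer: 0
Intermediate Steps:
L(g) = -5 + g (L(g) = g - 5 = -5 + g)
-12548*(1*6 + L(-1)) = -12548*(1*6 + (-5 - 1)) = -12548*(6 - 6) = -12548*0 = 0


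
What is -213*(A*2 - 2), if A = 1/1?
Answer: 0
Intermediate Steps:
A = 1
-213*(A*2 - 2) = -213*(1*2 - 2) = -213*(2 - 2) = -213*0 = 0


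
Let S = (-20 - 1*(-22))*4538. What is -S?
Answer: -9076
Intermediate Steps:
S = 9076 (S = (-20 + 22)*4538 = 2*4538 = 9076)
-S = -1*9076 = -9076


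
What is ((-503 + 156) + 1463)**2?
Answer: 1245456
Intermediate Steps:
((-503 + 156) + 1463)**2 = (-347 + 1463)**2 = 1116**2 = 1245456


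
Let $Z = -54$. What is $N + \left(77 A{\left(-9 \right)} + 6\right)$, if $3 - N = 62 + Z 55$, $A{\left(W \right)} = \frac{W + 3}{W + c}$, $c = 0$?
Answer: $\frac{8905}{3} \approx 2968.3$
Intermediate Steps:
$A{\left(W \right)} = \frac{3 + W}{W}$ ($A{\left(W \right)} = \frac{W + 3}{W + 0} = \frac{3 + W}{W}$)
$N = 2911$ ($N = 3 - \left(62 - 2970\right) = 3 - -2908 = 3 + 2908 = 2911$)
$N + \left(77 A{\left(-9 \right)} + 6\right) = 2911 + \left(77 \frac{3 - 9}{-9} + 6\right) = 2911 + \left(77 \left(\left(- \frac{1}{9}\right) \left(-6\right)\right) + 6\right) = 2911 + \left(77 \cdot \frac{2}{3} + 6\right) = 2911 + \left(\frac{154}{3} + 6\right) = 2911 + \frac{172}{3} = \frac{8905}{3}$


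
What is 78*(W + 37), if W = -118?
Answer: -6318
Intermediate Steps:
78*(W + 37) = 78*(-118 + 37) = 78*(-81) = -6318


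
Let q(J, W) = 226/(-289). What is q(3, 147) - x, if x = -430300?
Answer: 124356474/289 ≈ 4.3030e+5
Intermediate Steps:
q(J, W) = -226/289 (q(J, W) = 226*(-1/289) = -226/289)
q(3, 147) - x = -226/289 - 1*(-430300) = -226/289 + 430300 = 124356474/289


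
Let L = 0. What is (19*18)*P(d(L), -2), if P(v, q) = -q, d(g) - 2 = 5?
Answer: 684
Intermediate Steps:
d(g) = 7 (d(g) = 2 + 5 = 7)
(19*18)*P(d(L), -2) = (19*18)*(-1*(-2)) = 342*2 = 684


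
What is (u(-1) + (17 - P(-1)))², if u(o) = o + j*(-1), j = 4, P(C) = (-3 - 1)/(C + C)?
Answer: 100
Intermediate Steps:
P(C) = -2/C (P(C) = -4*1/(2*C) = -2/C)
u(o) = -4 + o (u(o) = o + 4*(-1) = o - 4 = -4 + o)
(u(-1) + (17 - P(-1)))² = ((-4 - 1) + (17 - (-2)/(-1)))² = (-5 + (17 - (-2)*(-1)))² = (-5 + (17 - 1*2))² = (-5 + (17 - 2))² = (-5 + 15)² = 10² = 100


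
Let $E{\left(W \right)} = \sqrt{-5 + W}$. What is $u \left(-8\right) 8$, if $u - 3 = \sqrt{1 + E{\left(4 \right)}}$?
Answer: $-192 - 64 \sqrt{1 + i} \approx -262.32 - 29.126 i$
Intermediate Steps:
$u = 3 + \sqrt{1 + i}$ ($u = 3 + \sqrt{1 + \sqrt{-5 + 4}} = 3 + \sqrt{1 + \sqrt{-1}} = 3 + \sqrt{1 + i} \approx 4.0987 + 0.45509 i$)
$u \left(-8\right) 8 = \left(3 + \sqrt{1 + i}\right) \left(-8\right) 8 = \left(-24 - 8 \sqrt{1 + i}\right) 8 = -192 - 64 \sqrt{1 + i}$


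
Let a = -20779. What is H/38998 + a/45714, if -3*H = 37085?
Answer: -114620056/148562881 ≈ -0.77153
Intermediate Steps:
H = -37085/3 (H = -⅓*37085 = -37085/3 ≈ -12362.)
H/38998 + a/45714 = -37085/3/38998 - 20779/45714 = -37085/3*1/38998 - 20779*1/45714 = -37085/116994 - 20779/45714 = -114620056/148562881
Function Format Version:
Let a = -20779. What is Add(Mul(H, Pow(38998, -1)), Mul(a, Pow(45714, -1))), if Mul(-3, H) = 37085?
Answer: Rational(-114620056, 148562881) ≈ -0.77153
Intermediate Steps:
H = Rational(-37085, 3) (H = Mul(Rational(-1, 3), 37085) = Rational(-37085, 3) ≈ -12362.)
Add(Mul(H, Pow(38998, -1)), Mul(a, Pow(45714, -1))) = Add(Mul(Rational(-37085, 3), Pow(38998, -1)), Mul(-20779, Pow(45714, -1))) = Add(Mul(Rational(-37085, 3), Rational(1, 38998)), Mul(-20779, Rational(1, 45714))) = Add(Rational(-37085, 116994), Rational(-20779, 45714)) = Rational(-114620056, 148562881)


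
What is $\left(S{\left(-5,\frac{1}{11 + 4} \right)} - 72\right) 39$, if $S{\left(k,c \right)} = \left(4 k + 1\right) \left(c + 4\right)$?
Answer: $- \frac{29107}{5} \approx -5821.4$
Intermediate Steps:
$S{\left(k,c \right)} = \left(1 + 4 k\right) \left(4 + c\right)$
$\left(S{\left(-5,\frac{1}{11 + 4} \right)} - 72\right) 39 = \left(\left(4 + \frac{1}{11 + 4} + 16 \left(-5\right) + 4 \frac{1}{11 + 4} \left(-5\right)\right) - 72\right) 39 = \left(\left(4 + \frac{1}{15} - 80 + 4 \cdot \frac{1}{15} \left(-5\right)\right) - 72\right) 39 = \left(\left(4 + \frac{1}{15} - 80 - \frac{4}{3}\right) - 72\right) 39 = \left(- \frac{1159}{15} - 72\right) 39 = \left(- \frac{2239}{15}\right) 39 = - \frac{29107}{5}$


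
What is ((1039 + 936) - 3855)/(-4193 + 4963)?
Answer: -188/77 ≈ -2.4416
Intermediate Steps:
((1039 + 936) - 3855)/(-4193 + 4963) = (1975 - 3855)/770 = -1880*1/770 = -188/77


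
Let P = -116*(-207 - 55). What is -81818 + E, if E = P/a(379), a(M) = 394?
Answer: -16102950/197 ≈ -81741.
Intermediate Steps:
P = 30392 (P = -116*(-262) = 30392)
E = 15196/197 (E = 30392/394 = 30392*(1/394) = 15196/197 ≈ 77.137)
-81818 + E = -81818 + 15196/197 = -16102950/197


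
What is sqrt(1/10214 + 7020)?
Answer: sqrt(732367098134)/10214 ≈ 83.785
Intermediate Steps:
sqrt(1/10214 + 7020) = sqrt(71702281/10214) = sqrt(732367098134)/10214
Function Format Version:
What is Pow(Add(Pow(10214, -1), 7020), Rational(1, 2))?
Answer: Mul(Rational(1, 10214), Pow(732367098134, Rational(1, 2))) ≈ 83.785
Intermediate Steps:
Pow(Add(Pow(10214, -1), 7020), Rational(1, 2)) = Pow(Add(Rational(1, 10214), 7020), Rational(1, 2)) = Pow(Rational(71702281, 10214), Rational(1, 2)) = Mul(Rational(1, 10214), Pow(732367098134, Rational(1, 2)))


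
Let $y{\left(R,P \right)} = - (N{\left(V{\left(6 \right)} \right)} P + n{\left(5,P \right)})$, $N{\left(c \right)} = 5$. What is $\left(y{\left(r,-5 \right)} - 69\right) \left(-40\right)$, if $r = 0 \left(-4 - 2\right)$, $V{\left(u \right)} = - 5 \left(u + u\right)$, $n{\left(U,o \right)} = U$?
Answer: $1960$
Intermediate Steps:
$V{\left(u \right)} = - 10 u$ ($V{\left(u \right)} = - 5 \cdot 2 u = - 10 u$)
$r = 0$ ($r = 0 \left(-6\right) = 0$)
$y{\left(R,P \right)} = -5 - 5 P$ ($y{\left(R,P \right)} = - (5 P + 5) = - (5 + 5 P) = -5 - 5 P$)
$\left(y{\left(r,-5 \right)} - 69\right) \left(-40\right) = \left(\left(-5 - -25\right) - 69\right) \left(-40\right) = \left(\left(-5 + 25\right) - 69\right) \left(-40\right) = \left(20 - 69\right) \left(-40\right) = \left(-49\right) \left(-40\right) = 1960$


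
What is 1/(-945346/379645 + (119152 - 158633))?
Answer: -379645/14989709591 ≈ -2.5327e-5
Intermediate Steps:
1/(-945346/379645 + (119152 - 158633)) = 1/(-945346*1/379645 - 39481) = 1/(-945346/379645 - 39481) = 1/(-14989709591/379645) = -379645/14989709591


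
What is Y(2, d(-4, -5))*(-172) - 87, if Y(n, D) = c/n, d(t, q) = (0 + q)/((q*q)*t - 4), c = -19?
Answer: 1547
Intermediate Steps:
d(t, q) = q/(-4 + t*q²) (d(t, q) = q/(q²*t - 4) = q/(t*q² - 4) = q/(-4 + t*q²))
Y(n, D) = -19/n
Y(2, d(-4, -5))*(-172) - 87 = -19/2*(-172) - 87 = 1634 - 87 = 1547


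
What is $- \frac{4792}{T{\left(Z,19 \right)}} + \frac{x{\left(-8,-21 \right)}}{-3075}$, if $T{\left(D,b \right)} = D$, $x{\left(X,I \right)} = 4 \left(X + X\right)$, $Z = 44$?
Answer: $- \frac{3683146}{33825} \approx -108.89$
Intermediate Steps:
$x{\left(X,I \right)} = 8 X$ ($x{\left(X,I \right)} = 4 \cdot 2 X = 8 X$)
$- \frac{4792}{T{\left(Z,19 \right)}} + \frac{x{\left(-8,-21 \right)}}{-3075} = - \frac{4792}{44} + \frac{8 \left(-8\right)}{-3075} = \left(-4792\right) \frac{1}{44} - - \frac{64}{3075} = - \frac{1198}{11} + \frac{64}{3075} = - \frac{3683146}{33825}$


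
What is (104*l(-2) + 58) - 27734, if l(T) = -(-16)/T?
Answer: -28508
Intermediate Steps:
l(T) = 16/T
(104*l(-2) + 58) - 27734 = (104*(16/(-2)) + 58) - 27734 = (104*(16*(-½)) + 58) - 27734 = (104*(-8) + 58) - 27734 = (-832 + 58) - 27734 = -774 - 27734 = -28508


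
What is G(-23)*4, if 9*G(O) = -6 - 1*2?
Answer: -32/9 ≈ -3.5556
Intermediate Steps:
G(O) = -8/9 (G(O) = (-6 - 1*2)/9 = (-6 - 2)/9 = (1/9)*(-8) = -8/9)
G(-23)*4 = -8/9*4 = -32/9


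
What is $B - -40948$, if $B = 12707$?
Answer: $53655$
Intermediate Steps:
$B - -40948 = 12707 - -40948 = 12707 + 40948 = 53655$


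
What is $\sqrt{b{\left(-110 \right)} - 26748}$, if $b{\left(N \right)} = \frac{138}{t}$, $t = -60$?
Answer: $\frac{i \sqrt{2675030}}{10} \approx 163.56 i$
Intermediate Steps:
$b{\left(N \right)} = - \frac{23}{10}$ ($b{\left(N \right)} = \frac{138}{-60} = 138 \left(- \frac{1}{60}\right) = - \frac{23}{10}$)
$\sqrt{b{\left(-110 \right)} - 26748} = \sqrt{- \frac{23}{10} - 26748} = \sqrt{- \frac{267503}{10}} = \frac{i \sqrt{2675030}}{10}$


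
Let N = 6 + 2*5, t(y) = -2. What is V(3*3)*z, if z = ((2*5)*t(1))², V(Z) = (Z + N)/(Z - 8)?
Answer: 10000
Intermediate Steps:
N = 16 (N = 6 + 10 = 16)
V(Z) = (16 + Z)/(-8 + Z) (V(Z) = (Z + 16)/(Z - 8) = (16 + Z)/(-8 + Z))
z = 400 (z = ((2*5)*(-2))² = (10*(-2))² = (-20)² = 400)
V(3*3)*z = ((16 + 3*3)/(-8 + 3*3))*400 = ((16 + 9)/(-8 + 9))*400 = (25/1)*400 = (1*25)*400 = 25*400 = 10000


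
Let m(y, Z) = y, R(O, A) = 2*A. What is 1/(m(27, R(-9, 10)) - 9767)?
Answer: -1/9740 ≈ -0.00010267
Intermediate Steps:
1/(m(27, R(-9, 10)) - 9767) = 1/(27 - 9767) = 1/(-9740) = -1/9740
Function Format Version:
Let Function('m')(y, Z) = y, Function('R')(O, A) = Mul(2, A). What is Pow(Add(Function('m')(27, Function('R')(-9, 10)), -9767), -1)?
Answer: Rational(-1, 9740) ≈ -0.00010267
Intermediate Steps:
Pow(Add(Function('m')(27, Function('R')(-9, 10)), -9767), -1) = Pow(Add(27, -9767), -1) = Pow(-9740, -1) = Rational(-1, 9740)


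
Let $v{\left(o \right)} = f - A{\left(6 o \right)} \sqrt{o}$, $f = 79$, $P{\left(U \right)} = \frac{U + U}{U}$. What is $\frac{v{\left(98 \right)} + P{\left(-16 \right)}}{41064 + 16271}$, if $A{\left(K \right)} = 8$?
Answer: $\frac{81}{57335} - \frac{56 \sqrt{2}}{57335} \approx 3.1465 \cdot 10^{-5}$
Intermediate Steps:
$P{\left(U \right)} = 2$ ($P{\left(U \right)} = \frac{2 U}{U} = 2$)
$v{\left(o \right)} = 79 - 8 \sqrt{o}$
$\frac{v{\left(98 \right)} + P{\left(-16 \right)}}{41064 + 16271} = \frac{\left(79 - 8 \sqrt{98}\right) + 2}{41064 + 16271} = \frac{\left(79 - 8 \cdot 7 \sqrt{2}\right) + 2}{57335} = \left(\left(79 - 56 \sqrt{2}\right) + 2\right) \frac{1}{57335} = \left(81 - 56 \sqrt{2}\right) \frac{1}{57335} = \frac{81}{57335} - \frac{56 \sqrt{2}}{57335}$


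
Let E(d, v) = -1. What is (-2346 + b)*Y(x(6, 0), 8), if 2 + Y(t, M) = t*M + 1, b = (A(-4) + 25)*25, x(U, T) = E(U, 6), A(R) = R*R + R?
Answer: 12789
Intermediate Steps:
A(R) = R + R² (A(R) = R² + R = R + R²)
x(U, T) = -1
b = 925 (b = (-4*(1 - 4) + 25)*25 = (-4*(-3) + 25)*25 = (12 + 25)*25 = 37*25 = 925)
Y(t, M) = -1 + M*t (Y(t, M) = -2 + (t*M + 1) = -2 + (M*t + 1) = -2 + (1 + M*t) = -1 + M*t)
(-2346 + b)*Y(x(6, 0), 8) = (-2346 + 925)*(-1 + 8*(-1)) = -1421*(-1 - 8) = -1421*(-9) = 12789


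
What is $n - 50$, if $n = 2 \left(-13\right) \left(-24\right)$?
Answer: $574$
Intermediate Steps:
$n = 624$ ($n = \left(-26\right) \left(-24\right) = 624$)
$n - 50 = 624 - 50 = 574$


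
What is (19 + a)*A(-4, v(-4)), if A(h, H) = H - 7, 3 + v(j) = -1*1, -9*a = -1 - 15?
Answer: -2057/9 ≈ -228.56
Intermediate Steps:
a = 16/9 (a = -(-1 - 15)/9 = -⅑*(-16) = 16/9 ≈ 1.7778)
v(j) = -4 (v(j) = -3 - 1*1 = -3 - 1 = -4)
A(h, H) = -7 + H
(19 + a)*A(-4, v(-4)) = (19 + 16/9)*(-7 - 4) = (187/9)*(-11) = -2057/9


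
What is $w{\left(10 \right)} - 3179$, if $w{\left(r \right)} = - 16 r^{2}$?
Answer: $-4779$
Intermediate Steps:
$w{\left(10 \right)} - 3179 = - 16 \cdot 10^{2} - 3179 = \left(-16\right) 100 - 3179 = -1600 - 3179 = -4779$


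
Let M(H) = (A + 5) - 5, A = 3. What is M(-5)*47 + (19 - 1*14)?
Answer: 146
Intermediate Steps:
M(H) = 3 (M(H) = (3 + 5) - 5 = 8 - 5 = 3)
M(-5)*47 + (19 - 1*14) = 3*47 + (19 - 1*14) = 141 + (19 - 14) = 141 + 5 = 146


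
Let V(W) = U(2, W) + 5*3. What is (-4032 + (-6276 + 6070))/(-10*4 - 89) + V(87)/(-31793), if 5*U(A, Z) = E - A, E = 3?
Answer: 673683866/20506485 ≈ 32.852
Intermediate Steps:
U(A, Z) = ⅗ - A/5 (U(A, Z) = (3 - A)/5 = ⅗ - A/5)
V(W) = 76/5 (V(W) = (⅗ - ⅕*2) + 5*3 = (⅗ - ⅖) + 15 = ⅕ + 15 = 76/5)
(-4032 + (-6276 + 6070))/(-10*4 - 89) + V(87)/(-31793) = (-4032 + (-6276 + 6070))/(-10*4 - 89) + (76/5)/(-31793) = (-4032 - 206)/(-40 - 89) + (76/5)*(-1/31793) = -4238/(-129) - 76/158965 = -4238*(-1/129) - 76/158965 = 4238/129 - 76/158965 = 673683866/20506485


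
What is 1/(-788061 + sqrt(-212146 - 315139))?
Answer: -788061/621040667006 - I*sqrt(527285)/621040667006 ≈ -1.2689e-6 - 1.1692e-9*I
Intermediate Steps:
1/(-788061 + sqrt(-212146 - 315139)) = 1/(-788061 + sqrt(-527285)) = 1/(-788061 + I*sqrt(527285))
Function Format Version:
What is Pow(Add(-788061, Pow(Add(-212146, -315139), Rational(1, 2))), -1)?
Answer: Add(Rational(-788061, 621040667006), Mul(Rational(-1, 621040667006), I, Pow(527285, Rational(1, 2)))) ≈ Add(-1.2689e-6, Mul(-1.1692e-9, I))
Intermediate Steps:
Pow(Add(-788061, Pow(Add(-212146, -315139), Rational(1, 2))), -1) = Pow(Add(-788061, Pow(-527285, Rational(1, 2))), -1) = Pow(Add(-788061, Mul(I, Pow(527285, Rational(1, 2)))), -1)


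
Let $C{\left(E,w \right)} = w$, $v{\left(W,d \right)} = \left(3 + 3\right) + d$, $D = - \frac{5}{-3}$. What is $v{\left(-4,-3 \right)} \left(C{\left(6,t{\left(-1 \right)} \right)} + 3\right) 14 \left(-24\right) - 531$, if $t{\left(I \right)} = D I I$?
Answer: $-5235$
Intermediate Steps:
$D = \frac{5}{3}$ ($D = \left(-5\right) \left(- \frac{1}{3}\right) = \frac{5}{3} \approx 1.6667$)
$t{\left(I \right)} = \frac{5 I^{2}}{3}$ ($t{\left(I \right)} = \frac{5 I}{3} I = \frac{5 I^{2}}{3}$)
$v{\left(W,d \right)} = 6 + d$
$v{\left(-4,-3 \right)} \left(C{\left(6,t{\left(-1 \right)} \right)} + 3\right) 14 \left(-24\right) - 531 = \left(6 - 3\right) \left(\frac{5 \left(-1\right)^{2}}{3} + 3\right) 14 \left(-24\right) - 531 = 3 \left(\frac{5}{3} \cdot 1 + 3\right) 14 \left(-24\right) - 531 = 3 \left(\frac{5}{3} + 3\right) 14 \left(-24\right) - 531 = 3 \cdot \frac{14}{3} \cdot 14 \left(-24\right) - 531 = 14 \cdot 14 \left(-24\right) - 531 = 196 \left(-24\right) - 531 = -4704 - 531 = -5235$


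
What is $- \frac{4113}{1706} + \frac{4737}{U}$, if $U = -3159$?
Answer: $- \frac{7024763}{1796418} \approx -3.9104$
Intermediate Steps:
$- \frac{4113}{1706} + \frac{4737}{U} = - \frac{4113}{1706} + \frac{4737}{-3159} = \left(-4113\right) \frac{1}{1706} + 4737 \left(- \frac{1}{3159}\right) = - \frac{4113}{1706} - \frac{1579}{1053} = - \frac{7024763}{1796418}$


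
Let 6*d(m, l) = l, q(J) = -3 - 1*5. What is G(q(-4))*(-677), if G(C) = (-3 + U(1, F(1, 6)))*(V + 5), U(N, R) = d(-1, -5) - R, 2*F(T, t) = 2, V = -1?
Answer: 39266/3 ≈ 13089.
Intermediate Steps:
q(J) = -8 (q(J) = -3 - 5 = -8)
d(m, l) = l/6
F(T, t) = 1 (F(T, t) = (1/2)*2 = 1)
U(N, R) = -5/6 - R (U(N, R) = (1/6)*(-5) - R = -5/6 - R)
G(C) = -58/3 (G(C) = (-3 + (-5/6 - 1*1))*(-1 + 5) = (-3 + (-5/6 - 1))*4 = (-3 - 11/6)*4 = -29/6*4 = -58/3)
G(q(-4))*(-677) = -58/3*(-677) = 39266/3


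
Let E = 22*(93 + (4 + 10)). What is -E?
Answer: -2354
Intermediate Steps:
E = 2354 (E = 22*(93 + 14) = 22*107 = 2354)
-E = -1*2354 = -2354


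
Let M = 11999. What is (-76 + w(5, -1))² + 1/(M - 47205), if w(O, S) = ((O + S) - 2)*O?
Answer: 153357335/35206 ≈ 4356.0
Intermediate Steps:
w(O, S) = O*(-2 + O + S) (w(O, S) = (-2 + O + S)*O = O*(-2 + O + S))
(-76 + w(5, -1))² + 1/(M - 47205) = (-76 + 5*(-2 + 5 - 1))² + 1/(11999 - 47205) = (-76 + 5*2)² + 1/(-35206) = (-76 + 10)² - 1/35206 = (-66)² - 1/35206 = 4356 - 1/35206 = 153357335/35206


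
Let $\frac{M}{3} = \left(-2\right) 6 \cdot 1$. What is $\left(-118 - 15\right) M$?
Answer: $4788$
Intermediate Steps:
$M = -36$ ($M = 3 \left(-2\right) 6 \cdot 1 = 3 \left(\left(-12\right) 1\right) = 3 \left(-12\right) = -36$)
$\left(-118 - 15\right) M = \left(-118 - 15\right) \left(-36\right) = \left(-133\right) \left(-36\right) = 4788$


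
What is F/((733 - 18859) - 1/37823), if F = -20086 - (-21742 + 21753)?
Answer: 108589833/97939957 ≈ 1.1087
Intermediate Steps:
F = -20097 (F = -20086 - 1*11 = -20086 - 11 = -20097)
F/((733 - 18859) - 1/37823) = -20097/((733 - 18859) - 1/37823) = -20097/(-18126 - 1*1/37823) = -20097/(-18126 - 1/37823) = -20097/(-685579699/37823) = -20097*(-37823/685579699) = 108589833/97939957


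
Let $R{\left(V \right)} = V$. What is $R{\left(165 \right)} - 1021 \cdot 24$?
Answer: $-24339$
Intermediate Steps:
$R{\left(165 \right)} - 1021 \cdot 24 = 165 - 1021 \cdot 24 = 165 - 24504 = -24339$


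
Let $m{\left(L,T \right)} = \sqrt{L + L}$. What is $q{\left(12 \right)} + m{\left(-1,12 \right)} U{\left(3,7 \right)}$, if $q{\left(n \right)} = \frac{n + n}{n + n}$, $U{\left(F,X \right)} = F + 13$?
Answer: $1 + 16 i \sqrt{2} \approx 1.0 + 22.627 i$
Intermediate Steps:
$U{\left(F,X \right)} = 13 + F$
$m{\left(L,T \right)} = \sqrt{2} \sqrt{L}$ ($m{\left(L,T \right)} = \sqrt{2 L} = \sqrt{2} \sqrt{L}$)
$q{\left(n \right)} = 1$ ($q{\left(n \right)} = \frac{2 n}{2 n} = 2 n \frac{1}{2 n} = 1$)
$q{\left(12 \right)} + m{\left(-1,12 \right)} U{\left(3,7 \right)} = 1 + \sqrt{2} \sqrt{-1} \left(13 + 3\right) = 1 + \sqrt{2} i 16 = 1 + i \sqrt{2} \cdot 16 = 1 + 16 i \sqrt{2}$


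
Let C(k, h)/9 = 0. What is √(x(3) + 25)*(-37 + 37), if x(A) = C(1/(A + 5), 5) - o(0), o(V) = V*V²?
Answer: 0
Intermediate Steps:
o(V) = V³
C(k, h) = 0 (C(k, h) = 9*0 = 0)
x(A) = 0 (x(A) = 0 - 1*0³ = 0 - 1*0 = 0 + 0 = 0)
√(x(3) + 25)*(-37 + 37) = √(0 + 25)*(-37 + 37) = √25*0 = 5*0 = 0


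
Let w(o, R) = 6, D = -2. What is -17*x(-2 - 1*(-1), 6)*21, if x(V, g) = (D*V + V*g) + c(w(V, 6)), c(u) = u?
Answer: -714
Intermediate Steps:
x(V, g) = 6 - 2*V + V*g (x(V, g) = (-2*V + V*g) + 6 = 6 - 2*V + V*g)
-17*x(-2 - 1*(-1), 6)*21 = -17*(6 - 2*(-2 - 1*(-1)) + (-2 - 1*(-1))*6)*21 = -17*(6 - 2*(-2 + 1) + (-2 + 1)*6)*21 = -17*(6 - 2*(-1) - 1*6)*21 = -17*(6 + 2 - 6)*21 = -17*2*21 = -34*21 = -714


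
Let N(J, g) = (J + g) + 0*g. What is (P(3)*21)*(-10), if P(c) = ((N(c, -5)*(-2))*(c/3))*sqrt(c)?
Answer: -840*sqrt(3) ≈ -1454.9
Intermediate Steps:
N(J, g) = J + g (N(J, g) = (J + g) + 0 = J + g)
P(c) = c**(3/2)*(10 - 2*c)/3 (P(c) = (((c - 5)*(-2))*(c/3))*sqrt(c) = (((-5 + c)*(-2))*(c*(1/3)))*sqrt(c) = ((10 - 2*c)*(c/3))*sqrt(c) = (c*(10 - 2*c)/3)*sqrt(c) = c**(3/2)*(10 - 2*c)/3)
(P(3)*21)*(-10) = ((2*3**(3/2)*(5 - 1*3)/3)*21)*(-10) = ((2*(3*sqrt(3))*(5 - 3)/3)*21)*(-10) = (((2/3)*(3*sqrt(3))*2)*21)*(-10) = ((4*sqrt(3))*21)*(-10) = (84*sqrt(3))*(-10) = -840*sqrt(3)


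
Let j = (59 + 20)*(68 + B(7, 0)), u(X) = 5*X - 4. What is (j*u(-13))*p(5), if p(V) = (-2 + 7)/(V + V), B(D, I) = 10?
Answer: -212589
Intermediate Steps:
p(V) = 5/(2*V) (p(V) = 5/((2*V)) = 5*(1/(2*V)) = 5/(2*V))
u(X) = -4 + 5*X
j = 6162 (j = (59 + 20)*(68 + 10) = 79*78 = 6162)
(j*u(-13))*p(5) = (6162*(-4 + 5*(-13)))*((5/2)/5) = (6162*(-4 - 65))*((5/2)*(⅕)) = (6162*(-69))*(½) = -425178*½ = -212589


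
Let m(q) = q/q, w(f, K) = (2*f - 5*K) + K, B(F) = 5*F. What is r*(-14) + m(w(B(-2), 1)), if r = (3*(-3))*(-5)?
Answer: -629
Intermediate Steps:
w(f, K) = -4*K + 2*f (w(f, K) = (-5*K + 2*f) + K = -4*K + 2*f)
m(q) = 1
r = 45 (r = -9*(-5) = 45)
r*(-14) + m(w(B(-2), 1)) = 45*(-14) + 1 = -630 + 1 = -629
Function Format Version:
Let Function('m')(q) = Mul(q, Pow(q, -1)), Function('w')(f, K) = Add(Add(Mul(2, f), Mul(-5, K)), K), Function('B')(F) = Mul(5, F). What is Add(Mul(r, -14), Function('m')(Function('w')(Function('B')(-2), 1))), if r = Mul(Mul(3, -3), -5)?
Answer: -629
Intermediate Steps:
Function('w')(f, K) = Add(Mul(-4, K), Mul(2, f)) (Function('w')(f, K) = Add(Add(Mul(-5, K), Mul(2, f)), K) = Add(Mul(-4, K), Mul(2, f)))
Function('m')(q) = 1
r = 45 (r = Mul(-9, -5) = 45)
Add(Mul(r, -14), Function('m')(Function('w')(Function('B')(-2), 1))) = Add(Mul(45, -14), 1) = Add(-630, 1) = -629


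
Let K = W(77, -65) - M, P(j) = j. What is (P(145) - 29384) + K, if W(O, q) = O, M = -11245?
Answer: -17917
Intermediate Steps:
K = 11322 (K = 77 - 1*(-11245) = 77 + 11245 = 11322)
(P(145) - 29384) + K = (145 - 29384) + 11322 = -29239 + 11322 = -17917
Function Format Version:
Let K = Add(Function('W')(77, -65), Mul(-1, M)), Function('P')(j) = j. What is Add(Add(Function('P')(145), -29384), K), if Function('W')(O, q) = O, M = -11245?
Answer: -17917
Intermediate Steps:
K = 11322 (K = Add(77, Mul(-1, -11245)) = Add(77, 11245) = 11322)
Add(Add(Function('P')(145), -29384), K) = Add(Add(145, -29384), 11322) = Add(-29239, 11322) = -17917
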